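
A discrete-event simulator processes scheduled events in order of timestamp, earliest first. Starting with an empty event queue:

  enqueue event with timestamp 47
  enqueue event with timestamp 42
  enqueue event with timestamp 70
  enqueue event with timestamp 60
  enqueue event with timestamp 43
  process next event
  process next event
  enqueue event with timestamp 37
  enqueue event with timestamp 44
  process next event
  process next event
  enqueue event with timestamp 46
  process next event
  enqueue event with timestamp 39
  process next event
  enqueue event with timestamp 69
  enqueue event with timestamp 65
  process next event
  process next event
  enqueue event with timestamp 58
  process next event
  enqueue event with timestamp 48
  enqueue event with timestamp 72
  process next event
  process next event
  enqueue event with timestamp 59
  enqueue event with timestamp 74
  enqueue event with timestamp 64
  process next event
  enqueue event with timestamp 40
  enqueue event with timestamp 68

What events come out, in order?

insert 47 → {47}
insert 42 → {42, 47}
insert 70 → {42, 47, 70}
insert 60 → {42, 47, 60, 70}
insert 43 → {42, 43, 47, 60, 70}
process next event → 42; now {43, 47, 60, 70}
process next event → 43; now {47, 60, 70}
insert 37 → {37, 47, 60, 70}
insert 44 → {37, 44, 47, 60, 70}
process next event → 37; now {44, 47, 60, 70}
process next event → 44; now {47, 60, 70}
insert 46 → {46, 47, 60, 70}
process next event → 46; now {47, 60, 70}
insert 39 → {39, 47, 60, 70}
process next event → 39; now {47, 60, 70}
insert 69 → {47, 60, 69, 70}
insert 65 → {47, 60, 65, 69, 70}
process next event → 47; now {60, 65, 69, 70}
process next event → 60; now {65, 69, 70}
insert 58 → {58, 65, 69, 70}
process next event → 58; now {65, 69, 70}
insert 48 → {48, 65, 69, 70}
insert 72 → {48, 65, 69, 70, 72}
process next event → 48; now {65, 69, 70, 72}
process next event → 65; now {69, 70, 72}
insert 59 → {59, 69, 70, 72}
insert 74 → {59, 69, 70, 72, 74}
insert 64 → {59, 64, 69, 70, 72, 74}
process next event → 59; now {64, 69, 70, 72, 74}
insert 40 → {40, 64, 69, 70, 72, 74}
insert 68 → {40, 64, 68, 69, 70, 72, 74}

[42, 43, 37, 44, 46, 39, 47, 60, 58, 48, 65, 59]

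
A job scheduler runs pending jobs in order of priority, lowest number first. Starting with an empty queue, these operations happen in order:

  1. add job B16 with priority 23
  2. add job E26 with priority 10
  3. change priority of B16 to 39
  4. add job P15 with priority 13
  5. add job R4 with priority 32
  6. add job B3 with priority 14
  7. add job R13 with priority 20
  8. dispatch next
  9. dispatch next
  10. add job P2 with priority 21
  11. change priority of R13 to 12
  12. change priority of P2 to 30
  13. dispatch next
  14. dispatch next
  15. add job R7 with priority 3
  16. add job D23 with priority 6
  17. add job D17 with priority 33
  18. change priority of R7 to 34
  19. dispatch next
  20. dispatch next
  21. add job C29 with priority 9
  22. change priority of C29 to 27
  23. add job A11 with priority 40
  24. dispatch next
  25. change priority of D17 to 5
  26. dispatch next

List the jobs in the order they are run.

[E26, P15, R13, B3, D23, P2, C29, D17]

add B16 (priority 23) → {B16:23}
add E26 (priority 10) → {E26:10, B16:23}
update B16 to priority 39 → {E26:10, B16:39}
add P15 (priority 13) → {E26:10, P15:13, B16:39}
add R4 (priority 32) → {E26:10, P15:13, R4:32, B16:39}
add B3 (priority 14) → {E26:10, P15:13, B3:14, R4:32, B16:39}
add R13 (priority 20) → {E26:10, P15:13, B3:14, R13:20, R4:32, B16:39}
dispatch next → E26; now {P15:13, B3:14, R13:20, R4:32, B16:39}
dispatch next → P15; now {B3:14, R13:20, R4:32, B16:39}
add P2 (priority 21) → {B3:14, R13:20, P2:21, R4:32, B16:39}
update R13 to priority 12 → {R13:12, B3:14, P2:21, R4:32, B16:39}
update P2 to priority 30 → {R13:12, B3:14, P2:30, R4:32, B16:39}
dispatch next → R13; now {B3:14, P2:30, R4:32, B16:39}
dispatch next → B3; now {P2:30, R4:32, B16:39}
add R7 (priority 3) → {R7:3, P2:30, R4:32, B16:39}
add D23 (priority 6) → {R7:3, D23:6, P2:30, R4:32, B16:39}
add D17 (priority 33) → {R7:3, D23:6, P2:30, R4:32, D17:33, B16:39}
update R7 to priority 34 → {D23:6, P2:30, R4:32, D17:33, R7:34, B16:39}
dispatch next → D23; now {P2:30, R4:32, D17:33, R7:34, B16:39}
dispatch next → P2; now {R4:32, D17:33, R7:34, B16:39}
add C29 (priority 9) → {C29:9, R4:32, D17:33, R7:34, B16:39}
update C29 to priority 27 → {C29:27, R4:32, D17:33, R7:34, B16:39}
add A11 (priority 40) → {C29:27, R4:32, D17:33, R7:34, B16:39, A11:40}
dispatch next → C29; now {R4:32, D17:33, R7:34, B16:39, A11:40}
update D17 to priority 5 → {D17:5, R4:32, R7:34, B16:39, A11:40}
dispatch next → D17; now {R4:32, R7:34, B16:39, A11:40}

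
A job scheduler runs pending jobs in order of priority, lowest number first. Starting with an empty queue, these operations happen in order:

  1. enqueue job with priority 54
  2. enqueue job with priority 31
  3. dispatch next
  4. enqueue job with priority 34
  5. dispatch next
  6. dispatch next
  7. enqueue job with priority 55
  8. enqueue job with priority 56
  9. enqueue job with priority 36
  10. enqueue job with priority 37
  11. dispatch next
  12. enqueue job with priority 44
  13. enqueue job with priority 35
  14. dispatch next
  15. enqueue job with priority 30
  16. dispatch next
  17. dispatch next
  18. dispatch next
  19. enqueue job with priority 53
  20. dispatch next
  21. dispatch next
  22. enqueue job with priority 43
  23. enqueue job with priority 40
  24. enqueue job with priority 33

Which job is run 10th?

55

insert 54 → {54}
insert 31 → {31, 54}
dispatch next → 31; now {54}
insert 34 → {34, 54}
dispatch next → 34; now {54}
dispatch next → 54; now {}
insert 55 → {55}
insert 56 → {55, 56}
insert 36 → {36, 55, 56}
insert 37 → {36, 37, 55, 56}
dispatch next → 36; now {37, 55, 56}
insert 44 → {37, 44, 55, 56}
insert 35 → {35, 37, 44, 55, 56}
dispatch next → 35; now {37, 44, 55, 56}
insert 30 → {30, 37, 44, 55, 56}
dispatch next → 30; now {37, 44, 55, 56}
dispatch next → 37; now {44, 55, 56}
dispatch next → 44; now {55, 56}
insert 53 → {53, 55, 56}
dispatch next → 53; now {55, 56}
dispatch next → 55; now {56}
insert 43 → {43, 56}
insert 40 → {40, 43, 56}
insert 33 → {33, 40, 43, 56}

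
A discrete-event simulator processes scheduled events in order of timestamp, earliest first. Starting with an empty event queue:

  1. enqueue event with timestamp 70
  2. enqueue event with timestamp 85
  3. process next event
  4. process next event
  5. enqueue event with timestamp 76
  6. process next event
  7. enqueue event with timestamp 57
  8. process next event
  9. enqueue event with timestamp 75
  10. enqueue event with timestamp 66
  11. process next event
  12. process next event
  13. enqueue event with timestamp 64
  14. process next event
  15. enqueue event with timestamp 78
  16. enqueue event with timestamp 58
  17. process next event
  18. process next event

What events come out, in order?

insert 70 → {70}
insert 85 → {70, 85}
process next event → 70; now {85}
process next event → 85; now {}
insert 76 → {76}
process next event → 76; now {}
insert 57 → {57}
process next event → 57; now {}
insert 75 → {75}
insert 66 → {66, 75}
process next event → 66; now {75}
process next event → 75; now {}
insert 64 → {64}
process next event → 64; now {}
insert 78 → {78}
insert 58 → {58, 78}
process next event → 58; now {78}
process next event → 78; now {}

70 → 85 → 76 → 57 → 66 → 75 → 64 → 58 → 78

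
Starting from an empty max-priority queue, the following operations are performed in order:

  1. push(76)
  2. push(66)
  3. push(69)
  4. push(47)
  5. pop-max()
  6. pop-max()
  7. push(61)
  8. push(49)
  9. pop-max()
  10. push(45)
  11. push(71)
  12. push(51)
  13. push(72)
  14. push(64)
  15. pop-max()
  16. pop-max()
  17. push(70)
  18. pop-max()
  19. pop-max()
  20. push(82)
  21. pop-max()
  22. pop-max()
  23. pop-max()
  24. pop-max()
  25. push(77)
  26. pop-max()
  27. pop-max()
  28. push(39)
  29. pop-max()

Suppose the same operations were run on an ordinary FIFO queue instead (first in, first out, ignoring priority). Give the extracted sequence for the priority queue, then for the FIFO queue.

priority queue: [76, 69, 66, 72, 71, 70, 64, 82, 61, 51, 49, 77, 47, 45]; FIFO queue: 76, 66, 69, 47, 61, 49, 45, 71, 51, 72, 64, 70, 82, 77

insert 76 → {76}
insert 66 → {76, 66}
insert 69 → {76, 69, 66}
insert 47 → {76, 69, 66, 47}
pop-max → 76; now {69, 66, 47}
pop-max → 69; now {66, 47}
insert 61 → {66, 61, 47}
insert 49 → {66, 61, 49, 47}
pop-max → 66; now {61, 49, 47}
insert 45 → {61, 49, 47, 45}
insert 71 → {71, 61, 49, 47, 45}
insert 51 → {71, 61, 51, 49, 47, 45}
insert 72 → {72, 71, 61, 51, 49, 47, 45}
insert 64 → {72, 71, 64, 61, 51, 49, 47, 45}
pop-max → 72; now {71, 64, 61, 51, 49, 47, 45}
pop-max → 71; now {64, 61, 51, 49, 47, 45}
insert 70 → {70, 64, 61, 51, 49, 47, 45}
pop-max → 70; now {64, 61, 51, 49, 47, 45}
pop-max → 64; now {61, 51, 49, 47, 45}
insert 82 → {82, 61, 51, 49, 47, 45}
pop-max → 82; now {61, 51, 49, 47, 45}
pop-max → 61; now {51, 49, 47, 45}
pop-max → 51; now {49, 47, 45}
pop-max → 49; now {47, 45}
insert 77 → {77, 47, 45}
pop-max → 77; now {47, 45}
pop-max → 47; now {45}
insert 39 → {45, 39}
pop-max → 45; now {39}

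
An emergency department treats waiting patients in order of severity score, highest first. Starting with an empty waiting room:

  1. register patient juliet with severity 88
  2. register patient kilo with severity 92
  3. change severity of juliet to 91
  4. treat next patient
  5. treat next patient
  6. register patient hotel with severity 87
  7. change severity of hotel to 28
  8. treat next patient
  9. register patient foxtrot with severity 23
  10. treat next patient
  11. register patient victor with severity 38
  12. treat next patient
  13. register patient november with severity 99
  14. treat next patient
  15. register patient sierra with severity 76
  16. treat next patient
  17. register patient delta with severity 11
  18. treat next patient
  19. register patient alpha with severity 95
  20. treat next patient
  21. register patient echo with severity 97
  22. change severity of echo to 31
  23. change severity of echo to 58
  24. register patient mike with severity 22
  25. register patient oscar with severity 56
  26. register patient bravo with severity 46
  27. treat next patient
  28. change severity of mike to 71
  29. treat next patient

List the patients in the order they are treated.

add juliet (severity 88) → {juliet:88}
add kilo (severity 92) → {kilo:92, juliet:88}
update juliet to severity 91 → {kilo:92, juliet:91}
treat next patient → kilo; now {juliet:91}
treat next patient → juliet; now {}
add hotel (severity 87) → {hotel:87}
update hotel to severity 28 → {hotel:28}
treat next patient → hotel; now {}
add foxtrot (severity 23) → {foxtrot:23}
treat next patient → foxtrot; now {}
add victor (severity 38) → {victor:38}
treat next patient → victor; now {}
add november (severity 99) → {november:99}
treat next patient → november; now {}
add sierra (severity 76) → {sierra:76}
treat next patient → sierra; now {}
add delta (severity 11) → {delta:11}
treat next patient → delta; now {}
add alpha (severity 95) → {alpha:95}
treat next patient → alpha; now {}
add echo (severity 97) → {echo:97}
update echo to severity 31 → {echo:31}
update echo to severity 58 → {echo:58}
add mike (severity 22) → {echo:58, mike:22}
add oscar (severity 56) → {echo:58, oscar:56, mike:22}
add bravo (severity 46) → {echo:58, oscar:56, bravo:46, mike:22}
treat next patient → echo; now {oscar:56, bravo:46, mike:22}
update mike to severity 71 → {mike:71, oscar:56, bravo:46}
treat next patient → mike; now {oscar:56, bravo:46}

kilo → juliet → hotel → foxtrot → victor → november → sierra → delta → alpha → echo → mike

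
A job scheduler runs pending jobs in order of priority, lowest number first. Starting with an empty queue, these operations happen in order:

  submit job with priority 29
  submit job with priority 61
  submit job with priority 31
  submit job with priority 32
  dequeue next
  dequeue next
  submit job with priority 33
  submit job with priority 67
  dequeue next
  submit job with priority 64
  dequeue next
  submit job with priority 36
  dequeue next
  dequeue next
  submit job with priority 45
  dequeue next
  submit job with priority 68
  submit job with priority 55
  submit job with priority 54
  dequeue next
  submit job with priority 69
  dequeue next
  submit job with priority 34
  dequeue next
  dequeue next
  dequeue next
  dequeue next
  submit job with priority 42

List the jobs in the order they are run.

insert 29 → {29}
insert 61 → {29, 61}
insert 31 → {29, 31, 61}
insert 32 → {29, 31, 32, 61}
dequeue next → 29; now {31, 32, 61}
dequeue next → 31; now {32, 61}
insert 33 → {32, 33, 61}
insert 67 → {32, 33, 61, 67}
dequeue next → 32; now {33, 61, 67}
insert 64 → {33, 61, 64, 67}
dequeue next → 33; now {61, 64, 67}
insert 36 → {36, 61, 64, 67}
dequeue next → 36; now {61, 64, 67}
dequeue next → 61; now {64, 67}
insert 45 → {45, 64, 67}
dequeue next → 45; now {64, 67}
insert 68 → {64, 67, 68}
insert 55 → {55, 64, 67, 68}
insert 54 → {54, 55, 64, 67, 68}
dequeue next → 54; now {55, 64, 67, 68}
insert 69 → {55, 64, 67, 68, 69}
dequeue next → 55; now {64, 67, 68, 69}
insert 34 → {34, 64, 67, 68, 69}
dequeue next → 34; now {64, 67, 68, 69}
dequeue next → 64; now {67, 68, 69}
dequeue next → 67; now {68, 69}
dequeue next → 68; now {69}
insert 42 → {42, 69}

29 → 31 → 32 → 33 → 36 → 61 → 45 → 54 → 55 → 34 → 64 → 67 → 68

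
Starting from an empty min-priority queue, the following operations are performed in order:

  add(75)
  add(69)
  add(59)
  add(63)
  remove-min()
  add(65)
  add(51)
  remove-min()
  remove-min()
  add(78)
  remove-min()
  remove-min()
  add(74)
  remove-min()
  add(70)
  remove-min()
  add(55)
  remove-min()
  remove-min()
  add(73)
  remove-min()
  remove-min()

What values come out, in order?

59, 51, 63, 65, 69, 74, 70, 55, 75, 73, 78

insert 75 → {75}
insert 69 → {69, 75}
insert 59 → {59, 69, 75}
insert 63 → {59, 63, 69, 75}
remove-min → 59; now {63, 69, 75}
insert 65 → {63, 65, 69, 75}
insert 51 → {51, 63, 65, 69, 75}
remove-min → 51; now {63, 65, 69, 75}
remove-min → 63; now {65, 69, 75}
insert 78 → {65, 69, 75, 78}
remove-min → 65; now {69, 75, 78}
remove-min → 69; now {75, 78}
insert 74 → {74, 75, 78}
remove-min → 74; now {75, 78}
insert 70 → {70, 75, 78}
remove-min → 70; now {75, 78}
insert 55 → {55, 75, 78}
remove-min → 55; now {75, 78}
remove-min → 75; now {78}
insert 73 → {73, 78}
remove-min → 73; now {78}
remove-min → 78; now {}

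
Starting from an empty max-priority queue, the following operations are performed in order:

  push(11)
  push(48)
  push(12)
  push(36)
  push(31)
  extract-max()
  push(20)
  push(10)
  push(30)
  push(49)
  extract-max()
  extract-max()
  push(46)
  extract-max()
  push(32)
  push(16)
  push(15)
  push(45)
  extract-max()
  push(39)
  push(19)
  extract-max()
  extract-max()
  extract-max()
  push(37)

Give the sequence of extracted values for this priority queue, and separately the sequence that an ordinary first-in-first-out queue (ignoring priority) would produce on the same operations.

priority queue: 48, 49, 36, 46, 45, 39, 32, 31; FIFO queue: 11 → 48 → 12 → 36 → 31 → 20 → 10 → 30

insert 11 → {11}
insert 48 → {48, 11}
insert 12 → {48, 12, 11}
insert 36 → {48, 36, 12, 11}
insert 31 → {48, 36, 31, 12, 11}
extract-max → 48; now {36, 31, 12, 11}
insert 20 → {36, 31, 20, 12, 11}
insert 10 → {36, 31, 20, 12, 11, 10}
insert 30 → {36, 31, 30, 20, 12, 11, 10}
insert 49 → {49, 36, 31, 30, 20, 12, 11, 10}
extract-max → 49; now {36, 31, 30, 20, 12, 11, 10}
extract-max → 36; now {31, 30, 20, 12, 11, 10}
insert 46 → {46, 31, 30, 20, 12, 11, 10}
extract-max → 46; now {31, 30, 20, 12, 11, 10}
insert 32 → {32, 31, 30, 20, 12, 11, 10}
insert 16 → {32, 31, 30, 20, 16, 12, 11, 10}
insert 15 → {32, 31, 30, 20, 16, 15, 12, 11, 10}
insert 45 → {45, 32, 31, 30, 20, 16, 15, 12, 11, 10}
extract-max → 45; now {32, 31, 30, 20, 16, 15, 12, 11, 10}
insert 39 → {39, 32, 31, 30, 20, 16, 15, 12, 11, 10}
insert 19 → {39, 32, 31, 30, 20, 19, 16, 15, 12, 11, 10}
extract-max → 39; now {32, 31, 30, 20, 19, 16, 15, 12, 11, 10}
extract-max → 32; now {31, 30, 20, 19, 16, 15, 12, 11, 10}
extract-max → 31; now {30, 20, 19, 16, 15, 12, 11, 10}
insert 37 → {37, 30, 20, 19, 16, 15, 12, 11, 10}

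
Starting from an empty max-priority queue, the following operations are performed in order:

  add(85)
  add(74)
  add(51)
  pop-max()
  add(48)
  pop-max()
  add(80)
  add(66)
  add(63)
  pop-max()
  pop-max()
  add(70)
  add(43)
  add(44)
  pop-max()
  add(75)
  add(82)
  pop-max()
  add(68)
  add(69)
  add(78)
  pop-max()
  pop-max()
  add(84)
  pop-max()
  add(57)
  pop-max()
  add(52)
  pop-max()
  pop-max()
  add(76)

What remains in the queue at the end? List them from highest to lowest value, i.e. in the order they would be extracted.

76, 57, 52, 51, 48, 44, 43

insert 85 → {85}
insert 74 → {85, 74}
insert 51 → {85, 74, 51}
pop-max → 85; now {74, 51}
insert 48 → {74, 51, 48}
pop-max → 74; now {51, 48}
insert 80 → {80, 51, 48}
insert 66 → {80, 66, 51, 48}
insert 63 → {80, 66, 63, 51, 48}
pop-max → 80; now {66, 63, 51, 48}
pop-max → 66; now {63, 51, 48}
insert 70 → {70, 63, 51, 48}
insert 43 → {70, 63, 51, 48, 43}
insert 44 → {70, 63, 51, 48, 44, 43}
pop-max → 70; now {63, 51, 48, 44, 43}
insert 75 → {75, 63, 51, 48, 44, 43}
insert 82 → {82, 75, 63, 51, 48, 44, 43}
pop-max → 82; now {75, 63, 51, 48, 44, 43}
insert 68 → {75, 68, 63, 51, 48, 44, 43}
insert 69 → {75, 69, 68, 63, 51, 48, 44, 43}
insert 78 → {78, 75, 69, 68, 63, 51, 48, 44, 43}
pop-max → 78; now {75, 69, 68, 63, 51, 48, 44, 43}
pop-max → 75; now {69, 68, 63, 51, 48, 44, 43}
insert 84 → {84, 69, 68, 63, 51, 48, 44, 43}
pop-max → 84; now {69, 68, 63, 51, 48, 44, 43}
insert 57 → {69, 68, 63, 57, 51, 48, 44, 43}
pop-max → 69; now {68, 63, 57, 51, 48, 44, 43}
insert 52 → {68, 63, 57, 52, 51, 48, 44, 43}
pop-max → 68; now {63, 57, 52, 51, 48, 44, 43}
pop-max → 63; now {57, 52, 51, 48, 44, 43}
insert 76 → {76, 57, 52, 51, 48, 44, 43}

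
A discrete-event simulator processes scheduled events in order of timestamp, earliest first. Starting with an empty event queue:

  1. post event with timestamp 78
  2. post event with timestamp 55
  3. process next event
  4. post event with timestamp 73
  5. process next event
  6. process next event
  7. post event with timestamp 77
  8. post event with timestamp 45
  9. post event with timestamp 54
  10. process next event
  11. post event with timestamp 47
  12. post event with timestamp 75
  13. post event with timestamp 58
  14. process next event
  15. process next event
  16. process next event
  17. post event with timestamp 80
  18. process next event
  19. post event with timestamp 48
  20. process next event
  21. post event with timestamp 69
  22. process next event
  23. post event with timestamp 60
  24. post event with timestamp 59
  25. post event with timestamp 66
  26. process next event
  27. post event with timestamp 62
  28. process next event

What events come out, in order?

55 → 73 → 78 → 45 → 47 → 54 → 58 → 75 → 48 → 69 → 59 → 60

insert 78 → {78}
insert 55 → {55, 78}
process next event → 55; now {78}
insert 73 → {73, 78}
process next event → 73; now {78}
process next event → 78; now {}
insert 77 → {77}
insert 45 → {45, 77}
insert 54 → {45, 54, 77}
process next event → 45; now {54, 77}
insert 47 → {47, 54, 77}
insert 75 → {47, 54, 75, 77}
insert 58 → {47, 54, 58, 75, 77}
process next event → 47; now {54, 58, 75, 77}
process next event → 54; now {58, 75, 77}
process next event → 58; now {75, 77}
insert 80 → {75, 77, 80}
process next event → 75; now {77, 80}
insert 48 → {48, 77, 80}
process next event → 48; now {77, 80}
insert 69 → {69, 77, 80}
process next event → 69; now {77, 80}
insert 60 → {60, 77, 80}
insert 59 → {59, 60, 77, 80}
insert 66 → {59, 60, 66, 77, 80}
process next event → 59; now {60, 66, 77, 80}
insert 62 → {60, 62, 66, 77, 80}
process next event → 60; now {62, 66, 77, 80}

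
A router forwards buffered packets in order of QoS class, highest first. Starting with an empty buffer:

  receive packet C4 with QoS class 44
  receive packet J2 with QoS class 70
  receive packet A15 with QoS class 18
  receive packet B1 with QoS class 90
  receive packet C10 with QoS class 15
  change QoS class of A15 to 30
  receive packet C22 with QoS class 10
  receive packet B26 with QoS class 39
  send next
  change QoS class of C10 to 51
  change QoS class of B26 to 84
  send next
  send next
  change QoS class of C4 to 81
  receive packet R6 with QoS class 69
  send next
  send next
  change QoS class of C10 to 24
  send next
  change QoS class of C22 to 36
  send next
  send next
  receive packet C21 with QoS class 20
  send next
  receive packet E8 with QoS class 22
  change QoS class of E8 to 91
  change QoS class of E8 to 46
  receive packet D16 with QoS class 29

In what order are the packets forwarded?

add C4 (QoS class 44) → {C4:44}
add J2 (QoS class 70) → {J2:70, C4:44}
add A15 (QoS class 18) → {J2:70, C4:44, A15:18}
add B1 (QoS class 90) → {B1:90, J2:70, C4:44, A15:18}
add C10 (QoS class 15) → {B1:90, J2:70, C4:44, A15:18, C10:15}
update A15 to QoS class 30 → {B1:90, J2:70, C4:44, A15:30, C10:15}
add C22 (QoS class 10) → {B1:90, J2:70, C4:44, A15:30, C10:15, C22:10}
add B26 (QoS class 39) → {B1:90, J2:70, C4:44, B26:39, A15:30, C10:15, C22:10}
send next → B1; now {J2:70, C4:44, B26:39, A15:30, C10:15, C22:10}
update C10 to QoS class 51 → {J2:70, C10:51, C4:44, B26:39, A15:30, C22:10}
update B26 to QoS class 84 → {B26:84, J2:70, C10:51, C4:44, A15:30, C22:10}
send next → B26; now {J2:70, C10:51, C4:44, A15:30, C22:10}
send next → J2; now {C10:51, C4:44, A15:30, C22:10}
update C4 to QoS class 81 → {C4:81, C10:51, A15:30, C22:10}
add R6 (QoS class 69) → {C4:81, R6:69, C10:51, A15:30, C22:10}
send next → C4; now {R6:69, C10:51, A15:30, C22:10}
send next → R6; now {C10:51, A15:30, C22:10}
update C10 to QoS class 24 → {A15:30, C10:24, C22:10}
send next → A15; now {C10:24, C22:10}
update C22 to QoS class 36 → {C22:36, C10:24}
send next → C22; now {C10:24}
send next → C10; now {}
add C21 (QoS class 20) → {C21:20}
send next → C21; now {}
add E8 (QoS class 22) → {E8:22}
update E8 to QoS class 91 → {E8:91}
update E8 to QoS class 46 → {E8:46}
add D16 (QoS class 29) → {E8:46, D16:29}

B1 → B26 → J2 → C4 → R6 → A15 → C22 → C10 → C21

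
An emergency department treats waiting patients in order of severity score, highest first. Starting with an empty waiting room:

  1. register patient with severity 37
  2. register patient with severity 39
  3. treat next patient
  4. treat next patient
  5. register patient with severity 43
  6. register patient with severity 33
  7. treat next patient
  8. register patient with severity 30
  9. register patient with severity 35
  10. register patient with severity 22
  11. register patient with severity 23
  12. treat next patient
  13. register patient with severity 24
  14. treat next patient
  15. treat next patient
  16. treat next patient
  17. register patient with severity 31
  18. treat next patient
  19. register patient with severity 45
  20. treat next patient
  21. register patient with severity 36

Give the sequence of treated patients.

39 → 37 → 43 → 35 → 33 → 30 → 24 → 31 → 45

insert 37 → {37}
insert 39 → {39, 37}
treat next patient → 39; now {37}
treat next patient → 37; now {}
insert 43 → {43}
insert 33 → {43, 33}
treat next patient → 43; now {33}
insert 30 → {33, 30}
insert 35 → {35, 33, 30}
insert 22 → {35, 33, 30, 22}
insert 23 → {35, 33, 30, 23, 22}
treat next patient → 35; now {33, 30, 23, 22}
insert 24 → {33, 30, 24, 23, 22}
treat next patient → 33; now {30, 24, 23, 22}
treat next patient → 30; now {24, 23, 22}
treat next patient → 24; now {23, 22}
insert 31 → {31, 23, 22}
treat next patient → 31; now {23, 22}
insert 45 → {45, 23, 22}
treat next patient → 45; now {23, 22}
insert 36 → {36, 23, 22}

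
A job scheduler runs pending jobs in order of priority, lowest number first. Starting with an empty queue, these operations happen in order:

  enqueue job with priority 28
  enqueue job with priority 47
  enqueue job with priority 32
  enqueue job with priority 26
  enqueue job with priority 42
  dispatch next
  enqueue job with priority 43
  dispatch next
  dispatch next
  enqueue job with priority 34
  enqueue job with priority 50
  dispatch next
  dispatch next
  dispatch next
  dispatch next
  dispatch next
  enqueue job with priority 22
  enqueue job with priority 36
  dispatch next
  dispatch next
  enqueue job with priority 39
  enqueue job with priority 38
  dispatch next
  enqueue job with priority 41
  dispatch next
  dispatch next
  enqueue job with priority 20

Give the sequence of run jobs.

insert 28 → {28}
insert 47 → {28, 47}
insert 32 → {28, 32, 47}
insert 26 → {26, 28, 32, 47}
insert 42 → {26, 28, 32, 42, 47}
dispatch next → 26; now {28, 32, 42, 47}
insert 43 → {28, 32, 42, 43, 47}
dispatch next → 28; now {32, 42, 43, 47}
dispatch next → 32; now {42, 43, 47}
insert 34 → {34, 42, 43, 47}
insert 50 → {34, 42, 43, 47, 50}
dispatch next → 34; now {42, 43, 47, 50}
dispatch next → 42; now {43, 47, 50}
dispatch next → 43; now {47, 50}
dispatch next → 47; now {50}
dispatch next → 50; now {}
insert 22 → {22}
insert 36 → {22, 36}
dispatch next → 22; now {36}
dispatch next → 36; now {}
insert 39 → {39}
insert 38 → {38, 39}
dispatch next → 38; now {39}
insert 41 → {39, 41}
dispatch next → 39; now {41}
dispatch next → 41; now {}
insert 20 → {20}

26 → 28 → 32 → 34 → 42 → 43 → 47 → 50 → 22 → 36 → 38 → 39 → 41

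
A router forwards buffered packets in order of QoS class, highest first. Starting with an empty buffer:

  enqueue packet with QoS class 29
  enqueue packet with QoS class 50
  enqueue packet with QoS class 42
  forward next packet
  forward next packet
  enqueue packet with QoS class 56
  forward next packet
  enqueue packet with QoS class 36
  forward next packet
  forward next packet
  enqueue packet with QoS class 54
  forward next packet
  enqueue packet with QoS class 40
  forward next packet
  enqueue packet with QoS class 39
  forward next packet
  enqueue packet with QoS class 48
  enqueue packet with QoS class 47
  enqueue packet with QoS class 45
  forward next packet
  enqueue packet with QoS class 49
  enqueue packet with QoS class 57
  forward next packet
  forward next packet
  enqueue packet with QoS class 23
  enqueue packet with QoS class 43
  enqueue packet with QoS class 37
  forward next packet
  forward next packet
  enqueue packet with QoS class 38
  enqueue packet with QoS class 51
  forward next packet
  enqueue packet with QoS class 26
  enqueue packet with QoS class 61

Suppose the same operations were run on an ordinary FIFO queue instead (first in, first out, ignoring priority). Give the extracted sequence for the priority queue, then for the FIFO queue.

priority queue: 50, 42, 56, 36, 29, 54, 40, 39, 48, 57, 49, 47, 45, 51; FIFO queue: 29 → 50 → 42 → 56 → 36 → 54 → 40 → 39 → 48 → 47 → 45 → 49 → 57 → 23

insert 29 → {29}
insert 50 → {50, 29}
insert 42 → {50, 42, 29}
forward next packet → 50; now {42, 29}
forward next packet → 42; now {29}
insert 56 → {56, 29}
forward next packet → 56; now {29}
insert 36 → {36, 29}
forward next packet → 36; now {29}
forward next packet → 29; now {}
insert 54 → {54}
forward next packet → 54; now {}
insert 40 → {40}
forward next packet → 40; now {}
insert 39 → {39}
forward next packet → 39; now {}
insert 48 → {48}
insert 47 → {48, 47}
insert 45 → {48, 47, 45}
forward next packet → 48; now {47, 45}
insert 49 → {49, 47, 45}
insert 57 → {57, 49, 47, 45}
forward next packet → 57; now {49, 47, 45}
forward next packet → 49; now {47, 45}
insert 23 → {47, 45, 23}
insert 43 → {47, 45, 43, 23}
insert 37 → {47, 45, 43, 37, 23}
forward next packet → 47; now {45, 43, 37, 23}
forward next packet → 45; now {43, 37, 23}
insert 38 → {43, 38, 37, 23}
insert 51 → {51, 43, 38, 37, 23}
forward next packet → 51; now {43, 38, 37, 23}
insert 26 → {43, 38, 37, 26, 23}
insert 61 → {61, 43, 38, 37, 26, 23}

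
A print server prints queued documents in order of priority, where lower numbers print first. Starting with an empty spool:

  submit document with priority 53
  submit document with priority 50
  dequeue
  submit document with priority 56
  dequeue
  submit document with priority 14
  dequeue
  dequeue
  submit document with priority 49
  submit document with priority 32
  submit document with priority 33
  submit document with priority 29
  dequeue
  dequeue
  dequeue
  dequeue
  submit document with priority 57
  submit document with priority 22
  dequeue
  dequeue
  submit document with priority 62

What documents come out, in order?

insert 53 → {53}
insert 50 → {50, 53}
dequeue → 50; now {53}
insert 56 → {53, 56}
dequeue → 53; now {56}
insert 14 → {14, 56}
dequeue → 14; now {56}
dequeue → 56; now {}
insert 49 → {49}
insert 32 → {32, 49}
insert 33 → {32, 33, 49}
insert 29 → {29, 32, 33, 49}
dequeue → 29; now {32, 33, 49}
dequeue → 32; now {33, 49}
dequeue → 33; now {49}
dequeue → 49; now {}
insert 57 → {57}
insert 22 → {22, 57}
dequeue → 22; now {57}
dequeue → 57; now {}
insert 62 → {62}

[50, 53, 14, 56, 29, 32, 33, 49, 22, 57]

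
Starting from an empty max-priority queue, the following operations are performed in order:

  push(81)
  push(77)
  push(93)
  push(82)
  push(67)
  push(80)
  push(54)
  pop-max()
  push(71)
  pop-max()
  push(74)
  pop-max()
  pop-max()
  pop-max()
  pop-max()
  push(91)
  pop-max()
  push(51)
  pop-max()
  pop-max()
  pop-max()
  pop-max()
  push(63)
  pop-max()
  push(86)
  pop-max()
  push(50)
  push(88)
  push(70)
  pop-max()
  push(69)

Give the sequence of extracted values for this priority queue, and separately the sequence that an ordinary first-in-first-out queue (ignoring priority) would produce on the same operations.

insert 81 → {81}
insert 77 → {81, 77}
insert 93 → {93, 81, 77}
insert 82 → {93, 82, 81, 77}
insert 67 → {93, 82, 81, 77, 67}
insert 80 → {93, 82, 81, 80, 77, 67}
insert 54 → {93, 82, 81, 80, 77, 67, 54}
pop-max → 93; now {82, 81, 80, 77, 67, 54}
insert 71 → {82, 81, 80, 77, 71, 67, 54}
pop-max → 82; now {81, 80, 77, 71, 67, 54}
insert 74 → {81, 80, 77, 74, 71, 67, 54}
pop-max → 81; now {80, 77, 74, 71, 67, 54}
pop-max → 80; now {77, 74, 71, 67, 54}
pop-max → 77; now {74, 71, 67, 54}
pop-max → 74; now {71, 67, 54}
insert 91 → {91, 71, 67, 54}
pop-max → 91; now {71, 67, 54}
insert 51 → {71, 67, 54, 51}
pop-max → 71; now {67, 54, 51}
pop-max → 67; now {54, 51}
pop-max → 54; now {51}
pop-max → 51; now {}
insert 63 → {63}
pop-max → 63; now {}
insert 86 → {86}
pop-max → 86; now {}
insert 50 → {50}
insert 88 → {88, 50}
insert 70 → {88, 70, 50}
pop-max → 88; now {70, 50}
insert 69 → {70, 69, 50}

priority queue: [93, 82, 81, 80, 77, 74, 91, 71, 67, 54, 51, 63, 86, 88]; FIFO queue: 81, 77, 93, 82, 67, 80, 54, 71, 74, 91, 51, 63, 86, 50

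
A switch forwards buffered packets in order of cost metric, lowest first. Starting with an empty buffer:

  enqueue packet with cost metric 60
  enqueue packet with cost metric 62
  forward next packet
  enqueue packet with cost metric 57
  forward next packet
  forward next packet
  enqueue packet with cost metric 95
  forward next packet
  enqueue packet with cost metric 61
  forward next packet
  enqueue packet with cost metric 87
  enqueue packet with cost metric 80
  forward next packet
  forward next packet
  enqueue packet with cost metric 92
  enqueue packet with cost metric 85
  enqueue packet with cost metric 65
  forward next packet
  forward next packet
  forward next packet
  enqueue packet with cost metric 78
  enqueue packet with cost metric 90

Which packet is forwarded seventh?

87

insert 60 → {60}
insert 62 → {60, 62}
forward next packet → 60; now {62}
insert 57 → {57, 62}
forward next packet → 57; now {62}
forward next packet → 62; now {}
insert 95 → {95}
forward next packet → 95; now {}
insert 61 → {61}
forward next packet → 61; now {}
insert 87 → {87}
insert 80 → {80, 87}
forward next packet → 80; now {87}
forward next packet → 87; now {}
insert 92 → {92}
insert 85 → {85, 92}
insert 65 → {65, 85, 92}
forward next packet → 65; now {85, 92}
forward next packet → 85; now {92}
forward next packet → 92; now {}
insert 78 → {78}
insert 90 → {78, 90}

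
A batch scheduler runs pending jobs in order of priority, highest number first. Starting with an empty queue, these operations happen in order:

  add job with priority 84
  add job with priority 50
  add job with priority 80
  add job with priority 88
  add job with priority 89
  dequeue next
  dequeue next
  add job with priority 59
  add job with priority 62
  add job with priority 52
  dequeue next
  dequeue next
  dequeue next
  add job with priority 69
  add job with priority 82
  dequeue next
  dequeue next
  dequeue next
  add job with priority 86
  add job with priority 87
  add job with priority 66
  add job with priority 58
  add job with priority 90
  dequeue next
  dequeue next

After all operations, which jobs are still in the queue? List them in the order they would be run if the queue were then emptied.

insert 84 → {84}
insert 50 → {84, 50}
insert 80 → {84, 80, 50}
insert 88 → {88, 84, 80, 50}
insert 89 → {89, 88, 84, 80, 50}
dequeue next → 89; now {88, 84, 80, 50}
dequeue next → 88; now {84, 80, 50}
insert 59 → {84, 80, 59, 50}
insert 62 → {84, 80, 62, 59, 50}
insert 52 → {84, 80, 62, 59, 52, 50}
dequeue next → 84; now {80, 62, 59, 52, 50}
dequeue next → 80; now {62, 59, 52, 50}
dequeue next → 62; now {59, 52, 50}
insert 69 → {69, 59, 52, 50}
insert 82 → {82, 69, 59, 52, 50}
dequeue next → 82; now {69, 59, 52, 50}
dequeue next → 69; now {59, 52, 50}
dequeue next → 59; now {52, 50}
insert 86 → {86, 52, 50}
insert 87 → {87, 86, 52, 50}
insert 66 → {87, 86, 66, 52, 50}
insert 58 → {87, 86, 66, 58, 52, 50}
insert 90 → {90, 87, 86, 66, 58, 52, 50}
dequeue next → 90; now {87, 86, 66, 58, 52, 50}
dequeue next → 87; now {86, 66, 58, 52, 50}

86, 66, 58, 52, 50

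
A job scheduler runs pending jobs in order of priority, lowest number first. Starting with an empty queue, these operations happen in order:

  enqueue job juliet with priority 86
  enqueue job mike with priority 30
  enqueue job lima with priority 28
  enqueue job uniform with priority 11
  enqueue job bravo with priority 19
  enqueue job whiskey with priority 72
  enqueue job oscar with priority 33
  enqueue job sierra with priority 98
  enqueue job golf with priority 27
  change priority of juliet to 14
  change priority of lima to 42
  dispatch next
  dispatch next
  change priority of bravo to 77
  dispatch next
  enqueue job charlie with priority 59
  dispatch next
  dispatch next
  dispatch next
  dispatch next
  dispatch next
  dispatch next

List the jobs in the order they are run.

uniform, juliet, golf, mike, oscar, lima, charlie, whiskey, bravo

add juliet (priority 86) → {juliet:86}
add mike (priority 30) → {mike:30, juliet:86}
add lima (priority 28) → {lima:28, mike:30, juliet:86}
add uniform (priority 11) → {uniform:11, lima:28, mike:30, juliet:86}
add bravo (priority 19) → {uniform:11, bravo:19, lima:28, mike:30, juliet:86}
add whiskey (priority 72) → {uniform:11, bravo:19, lima:28, mike:30, whiskey:72, juliet:86}
add oscar (priority 33) → {uniform:11, bravo:19, lima:28, mike:30, oscar:33, whiskey:72, juliet:86}
add sierra (priority 98) → {uniform:11, bravo:19, lima:28, mike:30, oscar:33, whiskey:72, juliet:86, sierra:98}
add golf (priority 27) → {uniform:11, bravo:19, golf:27, lima:28, mike:30, oscar:33, whiskey:72, juliet:86, sierra:98}
update juliet to priority 14 → {uniform:11, juliet:14, bravo:19, golf:27, lima:28, mike:30, oscar:33, whiskey:72, sierra:98}
update lima to priority 42 → {uniform:11, juliet:14, bravo:19, golf:27, mike:30, oscar:33, lima:42, whiskey:72, sierra:98}
dispatch next → uniform; now {juliet:14, bravo:19, golf:27, mike:30, oscar:33, lima:42, whiskey:72, sierra:98}
dispatch next → juliet; now {bravo:19, golf:27, mike:30, oscar:33, lima:42, whiskey:72, sierra:98}
update bravo to priority 77 → {golf:27, mike:30, oscar:33, lima:42, whiskey:72, bravo:77, sierra:98}
dispatch next → golf; now {mike:30, oscar:33, lima:42, whiskey:72, bravo:77, sierra:98}
add charlie (priority 59) → {mike:30, oscar:33, lima:42, charlie:59, whiskey:72, bravo:77, sierra:98}
dispatch next → mike; now {oscar:33, lima:42, charlie:59, whiskey:72, bravo:77, sierra:98}
dispatch next → oscar; now {lima:42, charlie:59, whiskey:72, bravo:77, sierra:98}
dispatch next → lima; now {charlie:59, whiskey:72, bravo:77, sierra:98}
dispatch next → charlie; now {whiskey:72, bravo:77, sierra:98}
dispatch next → whiskey; now {bravo:77, sierra:98}
dispatch next → bravo; now {sierra:98}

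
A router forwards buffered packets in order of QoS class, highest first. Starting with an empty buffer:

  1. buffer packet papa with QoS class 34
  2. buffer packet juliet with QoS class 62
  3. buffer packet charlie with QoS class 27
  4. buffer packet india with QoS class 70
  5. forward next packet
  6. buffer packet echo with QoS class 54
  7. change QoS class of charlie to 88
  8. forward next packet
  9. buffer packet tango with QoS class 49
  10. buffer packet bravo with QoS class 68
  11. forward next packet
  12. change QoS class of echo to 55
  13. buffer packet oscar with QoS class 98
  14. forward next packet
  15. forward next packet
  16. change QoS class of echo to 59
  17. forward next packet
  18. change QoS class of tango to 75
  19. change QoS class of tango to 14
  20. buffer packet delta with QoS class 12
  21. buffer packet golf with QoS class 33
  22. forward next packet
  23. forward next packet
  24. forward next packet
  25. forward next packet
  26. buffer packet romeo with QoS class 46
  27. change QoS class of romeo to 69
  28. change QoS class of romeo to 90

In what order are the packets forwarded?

add papa (QoS class 34) → {papa:34}
add juliet (QoS class 62) → {juliet:62, papa:34}
add charlie (QoS class 27) → {juliet:62, papa:34, charlie:27}
add india (QoS class 70) → {india:70, juliet:62, papa:34, charlie:27}
forward next packet → india; now {juliet:62, papa:34, charlie:27}
add echo (QoS class 54) → {juliet:62, echo:54, papa:34, charlie:27}
update charlie to QoS class 88 → {charlie:88, juliet:62, echo:54, papa:34}
forward next packet → charlie; now {juliet:62, echo:54, papa:34}
add tango (QoS class 49) → {juliet:62, echo:54, tango:49, papa:34}
add bravo (QoS class 68) → {bravo:68, juliet:62, echo:54, tango:49, papa:34}
forward next packet → bravo; now {juliet:62, echo:54, tango:49, papa:34}
update echo to QoS class 55 → {juliet:62, echo:55, tango:49, papa:34}
add oscar (QoS class 98) → {oscar:98, juliet:62, echo:55, tango:49, papa:34}
forward next packet → oscar; now {juliet:62, echo:55, tango:49, papa:34}
forward next packet → juliet; now {echo:55, tango:49, papa:34}
update echo to QoS class 59 → {echo:59, tango:49, papa:34}
forward next packet → echo; now {tango:49, papa:34}
update tango to QoS class 75 → {tango:75, papa:34}
update tango to QoS class 14 → {papa:34, tango:14}
add delta (QoS class 12) → {papa:34, tango:14, delta:12}
add golf (QoS class 33) → {papa:34, golf:33, tango:14, delta:12}
forward next packet → papa; now {golf:33, tango:14, delta:12}
forward next packet → golf; now {tango:14, delta:12}
forward next packet → tango; now {delta:12}
forward next packet → delta; now {}
add romeo (QoS class 46) → {romeo:46}
update romeo to QoS class 69 → {romeo:69}
update romeo to QoS class 90 → {romeo:90}

india → charlie → bravo → oscar → juliet → echo → papa → golf → tango → delta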